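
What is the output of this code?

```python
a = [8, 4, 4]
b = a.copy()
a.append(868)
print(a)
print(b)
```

Key concept: list.copy() creates independent copy.
Step by step:
`a = [8, 4, 4]` → a = [8, 4, 4]
`b = a.copy()` → b = [8, 4, 4]
`a.append(868)` → a = [8, 4, 4, 868]
`print(a)` → prints [8, 4, 4, 868]
`print(b)` → prints [8, 4, 4]

Answer:
[8, 4, 4, 868]
[8, 4, 4]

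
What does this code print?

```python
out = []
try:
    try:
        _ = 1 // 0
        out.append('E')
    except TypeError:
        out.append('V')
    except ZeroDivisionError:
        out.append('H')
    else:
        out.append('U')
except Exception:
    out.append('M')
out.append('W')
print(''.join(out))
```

Execution trace: 'H' (inner except ZeroDivisionError) → 'W' (after the try/except). Output: HW

Answer: HW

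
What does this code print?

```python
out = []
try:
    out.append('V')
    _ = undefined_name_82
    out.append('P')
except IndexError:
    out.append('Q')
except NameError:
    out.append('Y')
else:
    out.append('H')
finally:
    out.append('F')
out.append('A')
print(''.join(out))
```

Execution trace: 'V' (try body) → 'Y' (except NameError) → 'F' (finally) → 'A' (after the try/except). Output: VYFA

Answer: VYFA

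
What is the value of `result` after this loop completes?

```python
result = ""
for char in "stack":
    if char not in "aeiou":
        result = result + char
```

Remove vowels from 'stack'
`result` takes the values: "" → "s" → "st" → "stc" → "stck"

Answer: "stck"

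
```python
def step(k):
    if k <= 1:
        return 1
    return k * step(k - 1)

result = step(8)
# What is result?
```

step(8) = 8 * 7 * 6 * 5 * 4 * 3 * 2 * 1 = 40320

Answer: 40320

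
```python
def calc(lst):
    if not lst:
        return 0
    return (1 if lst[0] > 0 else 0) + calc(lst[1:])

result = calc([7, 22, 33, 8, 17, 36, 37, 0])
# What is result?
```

Count of positive elements in [7, 22, 33, 8, 17, 36, 37, 0] = 7

Answer: 7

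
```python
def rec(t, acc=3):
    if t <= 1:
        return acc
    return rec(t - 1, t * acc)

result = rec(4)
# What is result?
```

Accumulator trace (n, acc): (4, 3) -> (3, 12) -> (2, 36) -> (1, 72) -> return 72

Answer: 72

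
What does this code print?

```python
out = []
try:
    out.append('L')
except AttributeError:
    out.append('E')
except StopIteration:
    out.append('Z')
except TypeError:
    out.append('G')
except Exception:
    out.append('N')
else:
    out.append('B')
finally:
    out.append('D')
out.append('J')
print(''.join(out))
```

Execution trace: 'L' (try body, no exception) → 'B' (else) → 'D' (finally) → 'J' (after the try/except). Output: LBDJ

Answer: LBDJ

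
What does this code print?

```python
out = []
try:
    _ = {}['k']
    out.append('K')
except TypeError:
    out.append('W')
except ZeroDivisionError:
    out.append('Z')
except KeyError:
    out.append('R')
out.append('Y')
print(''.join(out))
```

Execution trace: 'R' (except KeyError) → 'Y' (after the try/except). Output: RY

Answer: RY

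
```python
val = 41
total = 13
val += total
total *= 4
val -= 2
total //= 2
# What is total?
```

Trace:
`val = 41` → val = 41
`total = 13` → total = 13
`val += total` → val = 54
`total *= 4` → total = 52
`val -= 2` → val = 52
`total //= 2` → total = 26
So total = 26

Answer: 26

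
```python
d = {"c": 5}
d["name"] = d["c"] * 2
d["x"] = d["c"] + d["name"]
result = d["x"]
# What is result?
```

Trace:
`d = {"c": 5}` → d = {'c': 5}
`d["name"] = d["c"] * 2` → d = {'c': 5, 'name': 10}
`d["x"] = d["c"] + d["name"]` → d = {'c': 5, 'name': 10, 'x': 15}
`result = d["x"]` → result = 15
So result = 15

Answer: 15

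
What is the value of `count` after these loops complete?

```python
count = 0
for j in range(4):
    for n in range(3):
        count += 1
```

4 * 3 = 12
`count` takes the values: 0 → 1 → 2 → 3 → 4 → 5 → 6 → 7 → 8 → 9 → 10 → 11 → 12

Answer: 12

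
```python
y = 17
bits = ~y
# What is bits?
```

Trace:
`y = 17` → y = 17
`bits = ~y` → bits = -18
So bits = -18

Answer: -18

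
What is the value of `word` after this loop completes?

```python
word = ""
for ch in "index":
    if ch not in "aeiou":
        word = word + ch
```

Remove vowels from 'index'
`word` takes the values: "" → "n" → "nd" → "ndx"

Answer: "ndx"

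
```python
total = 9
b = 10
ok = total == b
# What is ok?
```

Trace:
`total = 9` → total = 9
`b = 10` → b = 10
`ok = total == b` → ok = False
So ok = False

Answer: False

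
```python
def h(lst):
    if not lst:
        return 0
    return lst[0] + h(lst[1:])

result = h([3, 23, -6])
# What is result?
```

3 + 23 + (-6) + 0 = 20

Answer: 20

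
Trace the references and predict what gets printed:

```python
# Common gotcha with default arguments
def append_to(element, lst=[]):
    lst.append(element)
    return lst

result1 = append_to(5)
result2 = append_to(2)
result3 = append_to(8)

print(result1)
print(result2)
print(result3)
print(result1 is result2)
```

Key concept: mutable default argument gotcha.
Step by step:
`result1 = append_to(5)` → result1 = [5]
`result2 = append_to(2)` → result1 = [5, 2] (same object as result2); result2 = [5, 2] (same object as result1)
`result3 = append_to(8)` → result1 = [5, 2, 8] (same object as result2, result3); result2 = [5, 2, 8] (same object as result1, result3); result3 = [5, 2, 8] (same object as result1, result2)
`print(result1)` → prints [5, 2, 8]
`print(result2)` → prints [5, 2, 8]
`print(result3)` → prints [5, 2, 8]
`print(result1 is result2)` → prints True

Answer:
[5, 2, 8]
[5, 2, 8]
[5, 2, 8]
True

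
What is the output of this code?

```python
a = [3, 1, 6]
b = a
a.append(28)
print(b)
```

Key concept: basic list aliasing.
Step by step:
`a = [3, 1, 6]` → a = [3, 1, 6]
`b = a` → b = [3, 1, 6] (same object as a)
`a.append(28)` → a = [3, 1, 6, 28] (same object as b); b = [3, 1, 6, 28] (same object as a)
`print(b)` → prints [3, 1, 6, 28]

Answer: [3, 1, 6, 28]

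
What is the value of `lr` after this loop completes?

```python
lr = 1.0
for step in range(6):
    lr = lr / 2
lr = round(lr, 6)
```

Halving LR 6 times: 1 / 2^6
`lr` takes the values: 1.0 → 0.5 → 0.25 → 0.125 → 0.0625 → 0.03125 → 0.015625

Answer: 0.015625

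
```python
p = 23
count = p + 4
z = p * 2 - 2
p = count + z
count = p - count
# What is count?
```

Trace:
`p = 23` → p = 23
`count = p + 4` → count = 27
`z = p * 2 - 2` → z = 44
`p = count + z` → p = 71
`count = p - count` → count = 44
So count = 44

Answer: 44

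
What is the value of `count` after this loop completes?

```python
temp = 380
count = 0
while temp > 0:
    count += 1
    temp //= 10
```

Count digits by repeated division by 10
`count` takes the values: 0 → 1 → 2 → 3

Answer: 3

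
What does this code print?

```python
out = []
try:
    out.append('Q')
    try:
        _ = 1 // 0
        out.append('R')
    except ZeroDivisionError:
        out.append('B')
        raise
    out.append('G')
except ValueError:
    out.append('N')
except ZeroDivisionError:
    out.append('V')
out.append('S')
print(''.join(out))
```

Execution trace: 'Q' (try body) → 'B' (inner except ZeroDivisionError) → 'V' (except ZeroDivisionError) → 'S' (after the try/except). Output: QBVS

Answer: QBVS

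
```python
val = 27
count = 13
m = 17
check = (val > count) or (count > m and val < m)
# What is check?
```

Trace:
`val = 27` → val = 27
`count = 13` → count = 13
`m = 17` → m = 17
`check = (val > count) or (count > m and val < m)` → check = True
So check = True

Answer: True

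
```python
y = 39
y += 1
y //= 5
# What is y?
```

Trace:
`y = 39` → y = 39
`y += 1` → y = 40
`y //= 5` → y = 8
So y = 8

Answer: 8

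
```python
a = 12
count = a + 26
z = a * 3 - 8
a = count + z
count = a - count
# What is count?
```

Trace:
`a = 12` → a = 12
`count = a + 26` → count = 38
`z = a * 3 - 8` → z = 28
`a = count + z` → a = 66
`count = a - count` → count = 28
So count = 28

Answer: 28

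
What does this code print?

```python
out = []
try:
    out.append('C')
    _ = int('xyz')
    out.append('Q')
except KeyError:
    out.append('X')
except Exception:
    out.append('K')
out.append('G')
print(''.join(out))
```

Execution trace: 'C' (try body) → 'K' (except Exception) → 'G' (after the try/except). Output: CKG

Answer: CKG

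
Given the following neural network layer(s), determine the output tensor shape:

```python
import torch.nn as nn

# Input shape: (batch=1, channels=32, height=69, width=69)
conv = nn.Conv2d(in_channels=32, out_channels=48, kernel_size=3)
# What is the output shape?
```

Input: (1, 32, 69, 69) -> Output: (1, 48, 67, 67)

Answer: (1, 48, 67, 67)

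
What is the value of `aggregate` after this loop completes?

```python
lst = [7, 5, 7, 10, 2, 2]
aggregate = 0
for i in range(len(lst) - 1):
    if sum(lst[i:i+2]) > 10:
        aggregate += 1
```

Count windows with sum > 10
`aggregate` takes the values: 0 → 1 → 2 → 3 → 4

Answer: 4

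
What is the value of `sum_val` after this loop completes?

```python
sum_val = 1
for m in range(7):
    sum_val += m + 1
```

Start at 1, add 1 to 7 = 29
`sum_val` takes the values: 1 → 2 → 4 → 7 → 11 → 16 → 22 → 29

Answer: 29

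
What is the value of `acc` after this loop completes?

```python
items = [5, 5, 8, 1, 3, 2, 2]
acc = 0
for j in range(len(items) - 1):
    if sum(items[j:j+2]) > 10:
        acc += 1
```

Count windows with sum > 10
`acc` takes the values: 0 → 1

Answer: 1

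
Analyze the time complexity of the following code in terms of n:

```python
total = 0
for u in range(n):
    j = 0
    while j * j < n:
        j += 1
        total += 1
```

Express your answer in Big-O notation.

Each loop level contributes: n × √n. Multiplying the contributions gives O(n√n).

Answer: O(n√n)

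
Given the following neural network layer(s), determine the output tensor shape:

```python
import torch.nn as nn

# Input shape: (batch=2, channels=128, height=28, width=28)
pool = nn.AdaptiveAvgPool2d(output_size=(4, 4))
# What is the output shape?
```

Input: (2, 128, 28, 28) -> Output: (2, 128, 4, 4)

Answer: (2, 128, 4, 4)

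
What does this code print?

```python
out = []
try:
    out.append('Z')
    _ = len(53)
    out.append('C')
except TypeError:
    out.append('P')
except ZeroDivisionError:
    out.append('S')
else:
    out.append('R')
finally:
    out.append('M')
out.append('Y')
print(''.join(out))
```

Execution trace: 'Z' (try body) → 'P' (except TypeError) → 'M' (finally) → 'Y' (after the try/except). Output: ZPMY

Answer: ZPMY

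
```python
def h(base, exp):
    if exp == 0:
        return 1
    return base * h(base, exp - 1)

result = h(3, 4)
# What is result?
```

h(3, 4) = 3 * 3 * 3 * 3 = 81

Answer: 81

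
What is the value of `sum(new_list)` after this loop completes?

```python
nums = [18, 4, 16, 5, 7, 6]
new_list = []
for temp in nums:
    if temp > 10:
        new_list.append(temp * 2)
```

Sum of doubled values > 10
`new_list` takes the values: [] → [36] → [36, 32]
So `sum(new_list)` = 68

Answer: 68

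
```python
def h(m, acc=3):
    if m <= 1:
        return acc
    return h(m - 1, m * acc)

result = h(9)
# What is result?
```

Accumulator trace (n, acc): (9, 3) -> (8, 27) -> (7, 216) -> (6, 1512) -> (5, 9072) -> (4, 45360) -> (3, 181440) -> (2, 544320) -> (1, 1088640) -> return 1088640

Answer: 1088640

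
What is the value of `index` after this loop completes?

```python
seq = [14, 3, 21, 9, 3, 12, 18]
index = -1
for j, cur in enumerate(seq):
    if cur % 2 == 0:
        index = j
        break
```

First even number index in [14, 3, 21, 9, 3, 12, 18]
`index` takes the values: -1 → 0

Answer: 0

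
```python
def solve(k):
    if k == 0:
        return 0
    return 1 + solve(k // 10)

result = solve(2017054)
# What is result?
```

Count of digits of 2017054: 7

Answer: 7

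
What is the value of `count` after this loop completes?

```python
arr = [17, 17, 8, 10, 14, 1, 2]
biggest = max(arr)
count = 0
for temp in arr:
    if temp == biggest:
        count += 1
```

Count of max value 17 in [17, 17, 8, 10, 14, 1, 2]
`count` takes the values: 0 → 1 → 2

Answer: 2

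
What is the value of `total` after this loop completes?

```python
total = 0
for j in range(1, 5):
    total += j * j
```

Sum of squares 1² to 4² = 30
`total` takes the values: 0 → 1 → 5 → 14 → 30

Answer: 30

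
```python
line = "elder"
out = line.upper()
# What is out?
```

Trace:
`line = "elder"` → line = 'elder'
`out = line.upper()` → out = 'ELDER'
So out = 'ELDER'

Answer: 'ELDER'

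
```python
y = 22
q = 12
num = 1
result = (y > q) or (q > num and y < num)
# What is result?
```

Trace:
`y = 22` → y = 22
`q = 12` → q = 12
`num = 1` → num = 1
`result = (y > q) or (q > num and y < num)` → result = True
So result = True

Answer: True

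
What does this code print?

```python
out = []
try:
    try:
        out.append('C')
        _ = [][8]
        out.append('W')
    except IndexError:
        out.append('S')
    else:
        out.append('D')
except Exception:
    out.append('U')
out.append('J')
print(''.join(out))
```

Execution trace: 'C' (inner try body) → 'S' (inner except IndexError) → 'J' (after the try/except). Output: CSJ

Answer: CSJ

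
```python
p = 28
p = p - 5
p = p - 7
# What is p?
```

Trace:
`p = 28` → p = 28
`p = p - 5` → p = 23
`p = p - 7` → p = 16
So p = 16

Answer: 16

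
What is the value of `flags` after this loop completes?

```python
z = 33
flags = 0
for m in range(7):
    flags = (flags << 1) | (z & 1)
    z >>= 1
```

Reverse lowest 7 bits of 33
`flags` takes the values: 0 → 1 → 2 → 4 → 8 → 16 → 33 → 66

Answer: 66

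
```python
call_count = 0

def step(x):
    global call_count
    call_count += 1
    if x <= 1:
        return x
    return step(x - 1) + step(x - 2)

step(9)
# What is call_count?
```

Calls(x) = 1 + Calls(x-1) + Calls(x-2); Calls(0)=Calls(1)=1. For x=9 this gives 109.

Answer: 109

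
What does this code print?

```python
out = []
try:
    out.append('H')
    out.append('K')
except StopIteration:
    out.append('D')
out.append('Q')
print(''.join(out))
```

Execution trace: 'H' (try body) → 'K' (try body, no exception) → 'Q' (after the try/except). Output: HKQ

Answer: HKQ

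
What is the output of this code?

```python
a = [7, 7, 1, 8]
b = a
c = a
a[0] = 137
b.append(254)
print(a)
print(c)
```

Key concept: multiple aliases.
Step by step:
`a = [7, 7, 1, 8]` → a = [7, 7, 1, 8]
`b = a` → b = [7, 7, 1, 8] (same object as a)
`c = a` → c = [7, 7, 1, 8] (same object as a, b)
`a[0] = 137` → a = [137, 7, 1, 8] (same object as b, c); b = [137, 7, 1, 8] (same object as a, c); c = [137, 7, 1, 8] (same object as a, b)
`b.append(254)` → a = [137, 7, 1, 8, 254] (same object as b, c); b = [137, 7, 1, 8, 254] (same object as a, c); c = [137, 7, 1, 8, 254] (same object as a, b)
`print(a)` → prints [137, 7, 1, 8, 254]
`print(c)` → prints [137, 7, 1, 8, 254]

Answer:
[137, 7, 1, 8, 254]
[137, 7, 1, 8, 254]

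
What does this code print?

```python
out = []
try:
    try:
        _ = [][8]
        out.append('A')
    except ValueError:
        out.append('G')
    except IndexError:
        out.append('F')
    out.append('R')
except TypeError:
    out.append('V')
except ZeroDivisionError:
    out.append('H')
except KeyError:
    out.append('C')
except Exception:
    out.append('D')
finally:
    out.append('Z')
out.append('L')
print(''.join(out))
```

Execution trace: 'F' (inner except IndexError) → 'R' (try body, no exception) → 'Z' (finally) → 'L' (after the try/except). Output: FRZL

Answer: FRZL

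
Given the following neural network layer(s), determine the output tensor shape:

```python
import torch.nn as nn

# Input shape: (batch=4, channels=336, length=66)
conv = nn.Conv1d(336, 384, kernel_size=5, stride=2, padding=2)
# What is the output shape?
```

Input: (4, 336, 66) -> Output: (4, 384, 33)

Answer: (4, 384, 33)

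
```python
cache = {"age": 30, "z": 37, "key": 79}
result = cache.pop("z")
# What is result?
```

Trace:
`cache = {"age": 30, "z": 37, "key": 79}` → cache = {'age': 30, 'z': 37, 'key': 79}
`result = cache.pop("z")` → cache = {'age': 30, 'key': 79}; result = 37
So result = 37

Answer: 37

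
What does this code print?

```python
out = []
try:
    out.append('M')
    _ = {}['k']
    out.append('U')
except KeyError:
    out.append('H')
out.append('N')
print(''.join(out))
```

Execution trace: 'M' (try body) → 'H' (except KeyError) → 'N' (after the try/except). Output: MHN

Answer: MHN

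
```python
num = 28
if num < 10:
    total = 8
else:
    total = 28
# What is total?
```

Trace:
`num = 28` → num = 28
`if num < 10: ...` → num < 10 is False, take else branch → total = 28
So total = 28

Answer: 28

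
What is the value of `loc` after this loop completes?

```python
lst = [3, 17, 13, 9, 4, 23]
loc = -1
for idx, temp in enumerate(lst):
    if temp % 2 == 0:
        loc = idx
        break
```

First even number index in [3, 17, 13, 9, 4, 23]
`loc` takes the values: -1 → 4

Answer: 4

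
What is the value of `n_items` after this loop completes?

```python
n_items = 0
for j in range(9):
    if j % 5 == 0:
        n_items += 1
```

Count numbers divisible by 5 in range(9)
`n_items` takes the values: 0 → 1 → 2

Answer: 2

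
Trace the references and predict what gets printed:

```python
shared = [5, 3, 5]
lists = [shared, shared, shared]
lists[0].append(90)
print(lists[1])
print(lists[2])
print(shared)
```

Key concept: list of same reference.
Step by step:
`shared = [5, 3, 5]` → shared = [5, 3, 5]
`lists = [shared, shared, shared]` → lists = [[5, 3, 5], [5, 3, 5], [5, 3, 5]]
`lists[0].append(90)` → shared = [5, 3, 5, 90]; lists = [[5, 3, 5, 90], [5, 3, 5, 90], [5, 3, 5, 90]]
`print(lists[1])` → prints [5, 3, 5, 90]
`print(lists[2])` → prints [5, 3, 5, 90]
`print(shared)` → prints [5, 3, 5, 90]

Answer:
[5, 3, 5, 90]
[5, 3, 5, 90]
[5, 3, 5, 90]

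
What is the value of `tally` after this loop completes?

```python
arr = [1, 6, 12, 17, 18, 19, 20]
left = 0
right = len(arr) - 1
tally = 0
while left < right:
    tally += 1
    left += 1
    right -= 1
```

Iterations until pointers meet (list length 7)
`tally` takes the values: 0 → 1 → 2 → 3

Answer: 3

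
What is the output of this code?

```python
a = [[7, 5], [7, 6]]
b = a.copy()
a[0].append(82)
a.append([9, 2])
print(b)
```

Key concept: shallow copy with nested lists.
Step by step:
`a = [[7, 5], [7, 6]]` → a = [[7, 5], [7, 6]]
`b = a.copy()` → b = [[7, 5], [7, 6]]
`a[0].append(82)` → a = [[7, 5, 82], [7, 6]]; b = [[7, 5, 82], [7, 6]]
`a.append([9, 2])` → a = [[7, 5, 82], [7, 6], [9, 2]]
`print(b)` → prints [[7, 5, 82], [7, 6]]

Answer: [[7, 5, 82], [7, 6]]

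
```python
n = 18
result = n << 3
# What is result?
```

Trace:
`n = 18` → n = 18
`result = n << 3` → result = 144
So result = 144

Answer: 144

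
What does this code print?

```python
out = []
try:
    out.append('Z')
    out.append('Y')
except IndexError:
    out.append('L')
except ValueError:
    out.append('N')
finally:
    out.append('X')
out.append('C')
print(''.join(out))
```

Execution trace: 'Z' (try body) → 'Y' (try body, no exception) → 'X' (finally) → 'C' (after the try/except). Output: ZYXC

Answer: ZYXC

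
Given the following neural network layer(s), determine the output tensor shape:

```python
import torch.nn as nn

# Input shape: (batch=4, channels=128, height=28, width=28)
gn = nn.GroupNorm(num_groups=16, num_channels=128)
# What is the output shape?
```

Input: (4, 128, 28, 28) -> Output: (4, 128, 28, 28)

Answer: (4, 128, 28, 28)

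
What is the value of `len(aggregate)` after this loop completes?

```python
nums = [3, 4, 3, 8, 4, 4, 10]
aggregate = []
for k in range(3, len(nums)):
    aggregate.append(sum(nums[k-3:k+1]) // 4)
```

Number of 4-element averages
`aggregate` takes the values: [] → [4] → [4, 4] → [4, 4, 4] → [4, 4, 4, 6]
So `len(aggregate)` = 4

Answer: 4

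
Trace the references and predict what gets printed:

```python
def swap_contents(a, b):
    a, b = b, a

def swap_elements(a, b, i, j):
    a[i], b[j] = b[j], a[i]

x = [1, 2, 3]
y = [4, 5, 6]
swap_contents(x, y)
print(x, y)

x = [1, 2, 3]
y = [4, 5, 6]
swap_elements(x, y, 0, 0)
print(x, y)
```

Key concept: parameter rebinding vs mutation.
Step by step:
`x = [1, 2, 3]` → x = [1, 2, 3]
`y = [4, 5, 6]` → y = [4, 5, 6]
`swap_contents(x, y)` → no visible change to tracked variables
`print(x, y)` → prints [1, 2, 3] [4, 5, 6]
`x = [1, 2, 3]` → x = [1, 2, 3]
`y = [4, 5, 6]` → y = [4, 5, 6]
`swap_elements(x, y, 0, 0)` → x = [4, 2, 3]; y = [1, 5, 6]
`print(x, y)` → prints [4, 2, 3] [1, 5, 6]

Answer:
[1, 2, 3] [4, 5, 6]
[4, 2, 3] [1, 5, 6]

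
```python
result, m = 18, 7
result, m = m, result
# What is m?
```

Trace:
`result, m = 18, 7` → result = 18; m = 7
`result, m = m, result` → result = 7; m = 18
So m = 18

Answer: 18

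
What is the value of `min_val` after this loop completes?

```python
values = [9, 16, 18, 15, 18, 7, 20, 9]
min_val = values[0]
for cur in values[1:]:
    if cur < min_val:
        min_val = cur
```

Minimum of [9, 16, 18, 15, 18, 7, 20, 9]
`min_val` takes the values: 9 → 7

Answer: 7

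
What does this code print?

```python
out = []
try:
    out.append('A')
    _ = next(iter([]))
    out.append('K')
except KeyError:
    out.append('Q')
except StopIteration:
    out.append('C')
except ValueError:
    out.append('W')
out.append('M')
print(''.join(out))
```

Execution trace: 'A' (try body) → 'C' (except StopIteration) → 'M' (after the try/except). Output: ACM

Answer: ACM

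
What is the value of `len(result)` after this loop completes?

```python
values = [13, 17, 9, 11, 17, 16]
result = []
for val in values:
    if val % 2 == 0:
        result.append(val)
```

Count even numbers in [13, 17, 9, 11, 17, 16]
`result` takes the values: [] → [16]
So `len(result)` = 1

Answer: 1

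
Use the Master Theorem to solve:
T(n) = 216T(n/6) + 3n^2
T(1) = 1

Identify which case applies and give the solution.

a=216, b=6, f(n)=3n^2. log_6(216) = 3. Since c=2 < 3, Case 1 applies: T(n) = Θ(n^log_b(a)) = O(n^3).

Answer: O(n^3) - Case 1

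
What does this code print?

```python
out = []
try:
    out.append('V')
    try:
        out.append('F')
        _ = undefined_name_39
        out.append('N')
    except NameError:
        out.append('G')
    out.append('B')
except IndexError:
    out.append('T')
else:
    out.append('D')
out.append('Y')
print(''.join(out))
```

Execution trace: 'V' (try body) → 'F' (inner try body) → 'G' (inner except NameError) → 'B' (try body, no exception) → 'D' (else) → 'Y' (after the try/except). Output: VFGBDY

Answer: VFGBDY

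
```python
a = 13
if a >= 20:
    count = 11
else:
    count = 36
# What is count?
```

Trace:
`a = 13` → a = 13
`if a >= 20: ...` → a >= 20 is False, take else branch → count = 36
So count = 36

Answer: 36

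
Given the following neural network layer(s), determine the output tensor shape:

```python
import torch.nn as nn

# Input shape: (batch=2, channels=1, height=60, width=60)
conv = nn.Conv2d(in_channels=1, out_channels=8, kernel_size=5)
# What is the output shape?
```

Input: (2, 1, 60, 60) -> Output: (2, 8, 56, 56)

Answer: (2, 8, 56, 56)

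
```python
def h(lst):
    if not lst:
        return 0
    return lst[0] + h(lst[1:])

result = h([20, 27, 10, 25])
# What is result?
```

20 + 27 + 10 + 25 + 0 = 82

Answer: 82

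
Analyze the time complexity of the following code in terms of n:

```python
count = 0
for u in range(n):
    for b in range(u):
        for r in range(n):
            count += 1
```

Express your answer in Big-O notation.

Each loop level contributes: n × n × n. Multiplying the contributions gives O(n^3).

Answer: O(n^3)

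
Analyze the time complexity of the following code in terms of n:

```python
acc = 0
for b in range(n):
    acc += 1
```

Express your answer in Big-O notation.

Each loop level contributes: n. Multiplying the contributions gives O(n).

Answer: O(n)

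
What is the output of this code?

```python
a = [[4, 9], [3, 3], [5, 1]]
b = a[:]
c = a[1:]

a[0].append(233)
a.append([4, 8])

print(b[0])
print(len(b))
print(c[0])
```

Key concept: slice with nested mutation.
Step by step:
`a = [[4, 9], [3, 3], [5, 1]]` → a = [[4, 9], [3, 3], [5, 1]]
`b = a[:]` → b = [[4, 9], [3, 3], [5, 1]]
`c = a[1:]` → c = [[3, 3], [5, 1]]
`a[0].append(233)` → a = [[4, 9, 233], [3, 3], [5, 1]]; b = [[4, 9, 233], [3, 3], [5, 1]]
`a.append([4, 8])` → a = [[4, 9, 233], [3, 3], [5, 1], [4, 8]]
`print(b[0])` → prints [4, 9, 233]
`print(len(b))` → prints 3
`print(c[0])` → prints [3, 3]

Answer:
[4, 9, 233]
3
[3, 3]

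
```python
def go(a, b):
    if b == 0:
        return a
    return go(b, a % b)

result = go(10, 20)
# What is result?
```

go(10, 20) -> go(20, 10) -> go(10, 0) -> 10

Answer: 10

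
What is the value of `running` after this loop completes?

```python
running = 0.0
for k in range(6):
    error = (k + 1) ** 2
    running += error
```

Sum of squared losses 1² + 2² + ... + 6²
`running` takes the values: 0.0 → 1.0 → 5.0 → 14.0 → 30.0 → 55.0 → 91.0

Answer: 91.0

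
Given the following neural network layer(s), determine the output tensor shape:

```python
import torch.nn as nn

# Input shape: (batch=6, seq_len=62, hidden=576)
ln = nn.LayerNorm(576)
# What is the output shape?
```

Input: (6, 62, 576) -> Output: (6, 62, 576)

Answer: (6, 62, 576)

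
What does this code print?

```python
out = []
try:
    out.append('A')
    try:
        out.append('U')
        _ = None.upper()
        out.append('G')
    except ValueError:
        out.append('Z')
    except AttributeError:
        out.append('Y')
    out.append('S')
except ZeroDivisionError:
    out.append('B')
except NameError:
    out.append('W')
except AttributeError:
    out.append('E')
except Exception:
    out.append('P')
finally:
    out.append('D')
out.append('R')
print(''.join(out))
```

Execution trace: 'A' (try body) → 'U' (inner try body) → 'Y' (inner except AttributeError) → 'S' (try body, no exception) → 'D' (finally) → 'R' (after the try/except). Output: AUYSDR

Answer: AUYSDR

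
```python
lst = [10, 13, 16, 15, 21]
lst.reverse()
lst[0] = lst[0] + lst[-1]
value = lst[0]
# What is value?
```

Trace:
`lst = [10, 13, 16, 15, 21]` → lst = [10, 13, 16, 15, 21]
`lst.reverse()` → lst = [21, 15, 16, 13, 10]
`lst[0] = lst[0] + lst[-1]` → lst = [31, 15, 16, 13, 10]
`value = lst[0]` → value = 31
So value = 31

Answer: 31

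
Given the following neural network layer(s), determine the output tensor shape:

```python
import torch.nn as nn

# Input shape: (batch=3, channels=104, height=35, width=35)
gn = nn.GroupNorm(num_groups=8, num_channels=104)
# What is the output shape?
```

Input: (3, 104, 35, 35) -> Output: (3, 104, 35, 35)

Answer: (3, 104, 35, 35)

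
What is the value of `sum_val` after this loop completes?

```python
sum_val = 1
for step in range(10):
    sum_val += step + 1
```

Start at 1, add 1 to 10 = 56
`sum_val` takes the values: 1 → 2 → 4 → 7 → 11 → 16 → 22 → 29 → 37 → 46 → 56

Answer: 56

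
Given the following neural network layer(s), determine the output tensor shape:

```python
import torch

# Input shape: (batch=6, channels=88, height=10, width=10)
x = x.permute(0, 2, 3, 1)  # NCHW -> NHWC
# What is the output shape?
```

Input: (6, 88, 10, 10) -> Output: (6, 10, 10, 88)

Answer: (6, 10, 10, 88)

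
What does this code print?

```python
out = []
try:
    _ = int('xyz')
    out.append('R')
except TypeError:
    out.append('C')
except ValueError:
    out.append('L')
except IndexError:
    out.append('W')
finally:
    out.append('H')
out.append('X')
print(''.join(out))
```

Execution trace: 'L' (except ValueError) → 'H' (finally) → 'X' (after the try/except). Output: LHX

Answer: LHX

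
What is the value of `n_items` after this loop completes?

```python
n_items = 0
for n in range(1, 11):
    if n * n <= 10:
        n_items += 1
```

Count numbers where n² ≤ 10
`n_items` takes the values: 0 → 1 → 2 → 3

Answer: 3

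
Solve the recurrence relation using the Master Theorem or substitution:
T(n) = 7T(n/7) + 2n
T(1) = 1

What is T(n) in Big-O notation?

By Master Theorem: a=7, b=7, f(n)=2n. Since log_7(7) = 1 and f(n) = Θ(n^1), Case 2 applies. T(n) = O(n log n).

Answer: O(n log n)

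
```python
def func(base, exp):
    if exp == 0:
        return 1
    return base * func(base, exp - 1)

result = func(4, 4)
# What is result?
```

func(4, 4) = 4 * 4 * 4 * 4 = 256

Answer: 256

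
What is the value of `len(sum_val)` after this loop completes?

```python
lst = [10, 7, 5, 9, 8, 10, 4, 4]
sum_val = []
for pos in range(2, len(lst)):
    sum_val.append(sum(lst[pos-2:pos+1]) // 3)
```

Number of 3-element averages
`sum_val` takes the values: [] → [7] → [7, 7] → [7, 7, 7] → [7, 7, 7, 9] → [7, 7, 7, 9, 7] → [7, 7, 7, 9, 7, 6]
So `len(sum_val)` = 6

Answer: 6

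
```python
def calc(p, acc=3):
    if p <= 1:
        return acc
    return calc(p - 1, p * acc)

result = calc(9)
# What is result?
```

Accumulator trace (n, acc): (9, 3) -> (8, 27) -> (7, 216) -> (6, 1512) -> (5, 9072) -> (4, 45360) -> (3, 181440) -> (2, 544320) -> (1, 1088640) -> return 1088640

Answer: 1088640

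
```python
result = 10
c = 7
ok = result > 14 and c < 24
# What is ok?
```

Trace:
`result = 10` → result = 10
`c = 7` → c = 7
`ok = result > 14 and c < 24` → ok = False
So ok = False

Answer: False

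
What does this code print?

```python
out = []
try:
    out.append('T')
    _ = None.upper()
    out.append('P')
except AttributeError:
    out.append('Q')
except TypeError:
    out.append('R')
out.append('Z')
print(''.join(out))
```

Execution trace: 'T' (try body) → 'Q' (except AttributeError) → 'Z' (after the try/except). Output: TQZ

Answer: TQZ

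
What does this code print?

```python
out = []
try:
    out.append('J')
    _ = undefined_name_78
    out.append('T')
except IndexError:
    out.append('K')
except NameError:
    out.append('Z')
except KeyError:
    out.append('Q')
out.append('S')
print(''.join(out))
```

Execution trace: 'J' (try body) → 'Z' (except NameError) → 'S' (after the try/except). Output: JZS

Answer: JZS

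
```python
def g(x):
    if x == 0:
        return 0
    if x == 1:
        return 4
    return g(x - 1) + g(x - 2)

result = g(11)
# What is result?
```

Build up from base cases: g(0)=0, g(1)=4, g(2)=4, g(3)=8, g(4)=12, g(5)=20, g(6)=32, ..., g(11)=356

Answer: 356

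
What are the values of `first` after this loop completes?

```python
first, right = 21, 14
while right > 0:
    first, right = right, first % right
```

GCD of 21 and 14
`first` takes the values: 21 → 14 → 7

Answer: 7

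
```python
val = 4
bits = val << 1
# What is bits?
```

Trace:
`val = 4` → val = 4
`bits = val << 1` → bits = 8
So bits = 8

Answer: 8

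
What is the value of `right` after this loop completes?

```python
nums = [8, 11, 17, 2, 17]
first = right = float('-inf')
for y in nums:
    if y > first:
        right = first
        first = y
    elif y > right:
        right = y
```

Second largest (with repeats) in [8, 11, 17, 2, 17]
`right` takes the values: -inf → 8 → 11 → 17

Answer: 17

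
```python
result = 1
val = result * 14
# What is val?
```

Trace:
`result = 1` → result = 1
`val = result * 14` → val = 14
So val = 14

Answer: 14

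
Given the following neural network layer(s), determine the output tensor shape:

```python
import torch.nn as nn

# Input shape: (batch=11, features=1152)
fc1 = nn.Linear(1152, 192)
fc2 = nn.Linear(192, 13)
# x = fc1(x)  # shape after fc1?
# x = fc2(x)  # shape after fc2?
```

Input: (11, 1152) -> after fc1: (11, 192) -> Output: (11, 13)

Answer: (11, 13)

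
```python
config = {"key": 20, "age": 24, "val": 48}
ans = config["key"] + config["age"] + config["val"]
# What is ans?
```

Trace:
`config = {"key": 20, "age": 24, "val": 48}` → config = {'key': 20, 'age': 24, 'val': 48}
`ans = config["key"] + config["age"] + config["val"]` → ans = 92
So ans = 92

Answer: 92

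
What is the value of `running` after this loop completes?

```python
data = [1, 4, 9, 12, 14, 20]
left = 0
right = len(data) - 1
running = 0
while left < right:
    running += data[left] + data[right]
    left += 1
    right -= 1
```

Sum of pairs from ends
`running` takes the values: 0 → 21 → 39 → 60

Answer: 60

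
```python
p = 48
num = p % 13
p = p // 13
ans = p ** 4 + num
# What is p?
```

Trace:
`p = 48` → p = 48
`num = p % 13` → num = 9
`p = p // 13` → p = 3
`ans = p ** 4 + num` → ans = 90
So p = 3

Answer: 3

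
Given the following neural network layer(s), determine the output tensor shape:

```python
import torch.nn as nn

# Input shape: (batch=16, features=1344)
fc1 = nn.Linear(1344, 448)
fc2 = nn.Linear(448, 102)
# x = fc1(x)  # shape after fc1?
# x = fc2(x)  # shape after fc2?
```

Input: (16, 1344) -> after fc1: (16, 448) -> Output: (16, 102)

Answer: (16, 102)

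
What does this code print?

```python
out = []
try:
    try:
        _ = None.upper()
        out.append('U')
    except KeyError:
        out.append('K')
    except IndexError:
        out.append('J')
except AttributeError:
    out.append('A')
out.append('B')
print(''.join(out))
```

Execution trace: 'A' (outer except AttributeError) → 'B' (after the try/except). Output: AB

Answer: AB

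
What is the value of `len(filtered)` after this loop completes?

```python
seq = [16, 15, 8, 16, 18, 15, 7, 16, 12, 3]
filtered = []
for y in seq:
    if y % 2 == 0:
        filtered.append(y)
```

Count even numbers in [16, 15, 8, 16, 18, 15, 7, 16, 12, 3]
`filtered` takes the values: [] → [16] → [16, 8] → [16, 8, 16] → [16, 8, 16, 18] → [16, 8, 16, 18, 16] → [16, 8, 16, 18, 16, 12]
So `len(filtered)` = 6

Answer: 6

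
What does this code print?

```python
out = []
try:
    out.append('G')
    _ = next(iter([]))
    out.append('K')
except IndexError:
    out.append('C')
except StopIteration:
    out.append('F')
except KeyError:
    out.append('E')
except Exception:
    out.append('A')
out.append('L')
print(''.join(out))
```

Execution trace: 'G' (try body) → 'F' (except StopIteration) → 'L' (after the try/except). Output: GFL

Answer: GFL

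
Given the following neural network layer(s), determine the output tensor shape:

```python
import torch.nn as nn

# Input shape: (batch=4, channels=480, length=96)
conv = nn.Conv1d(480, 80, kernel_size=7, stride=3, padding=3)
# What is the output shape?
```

Input: (4, 480, 96) -> Output: (4, 80, 32)

Answer: (4, 80, 32)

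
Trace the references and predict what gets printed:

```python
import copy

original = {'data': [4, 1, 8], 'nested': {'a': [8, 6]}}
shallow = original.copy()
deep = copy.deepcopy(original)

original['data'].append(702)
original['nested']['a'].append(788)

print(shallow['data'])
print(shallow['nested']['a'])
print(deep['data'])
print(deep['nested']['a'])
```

Key concept: comparing shallow vs deep copy.
Step by step:
`original = {'data': [4, 1, 8], 'nested': {'a': [8, 6]}}` → original = {'data': [4, 1, 8], 'nested': {'a': [8, 6]}}
`shallow = original.copy()` → shallow = {'data': [4, 1, 8], 'nested': {'a': [8, 6]}}
`deep = copy.deepcopy(original)` → deep = {'data': [4, 1, 8], 'nested': {'a': [8, 6]}}
`original['data'].append(702)` → original = {'data': [4, 1, 8, 702], 'nested': {'a': [8, 6]}}; shallow = {'data': [4, 1, 8, 702], 'nested': {'a': [8, 6]}}
`original['nested']['a'].append(788)` → original = {'data': [4, 1, 8, 702], 'nested': {'a': [8, 6, 788]}}; shallow = {'data': [4, 1, 8, 702], 'nested': {'a': [8, 6, 788]}}
`print(shallow['data'])` → prints [4, 1, 8, 702]
`print(shallow['nested']['a'])` → prints [8, 6, 788]
`print(deep['data'])` → prints [4, 1, 8]
`print(deep['nested']['a'])` → prints [8, 6]

Answer:
[4, 1, 8, 702]
[8, 6, 788]
[4, 1, 8]
[8, 6]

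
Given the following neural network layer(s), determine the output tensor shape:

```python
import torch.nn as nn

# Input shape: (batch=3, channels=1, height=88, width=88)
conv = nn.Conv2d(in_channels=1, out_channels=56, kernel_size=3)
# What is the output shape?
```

Input: (3, 1, 88, 88) -> Output: (3, 56, 86, 86)

Answer: (3, 56, 86, 86)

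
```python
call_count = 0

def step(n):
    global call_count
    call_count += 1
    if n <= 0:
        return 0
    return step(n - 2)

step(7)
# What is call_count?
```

Linear recursion stepping by 2: 5 calls from n=7 down to ≤0.

Answer: 5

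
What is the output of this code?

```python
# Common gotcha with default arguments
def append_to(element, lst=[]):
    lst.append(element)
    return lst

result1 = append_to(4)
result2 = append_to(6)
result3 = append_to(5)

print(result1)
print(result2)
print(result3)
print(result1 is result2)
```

Key concept: mutable default argument gotcha.
Step by step:
`result1 = append_to(4)` → result1 = [4]
`result2 = append_to(6)` → result1 = [4, 6] (same object as result2); result2 = [4, 6] (same object as result1)
`result3 = append_to(5)` → result1 = [4, 6, 5] (same object as result2, result3); result2 = [4, 6, 5] (same object as result1, result3); result3 = [4, 6, 5] (same object as result1, result2)
`print(result1)` → prints [4, 6, 5]
`print(result2)` → prints [4, 6, 5]
`print(result3)` → prints [4, 6, 5]
`print(result1 is result2)` → prints True

Answer:
[4, 6, 5]
[4, 6, 5]
[4, 6, 5]
True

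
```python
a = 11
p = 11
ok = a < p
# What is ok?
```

Trace:
`a = 11` → a = 11
`p = 11` → p = 11
`ok = a < p` → ok = False
So ok = False

Answer: False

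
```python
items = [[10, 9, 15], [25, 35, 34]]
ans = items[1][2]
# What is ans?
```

Trace:
`items = [[10, 9, 15], [25, 35, 34]]` → items = [[10, 9, 15], [25, 35, 34]]
`ans = items[1][2]` → ans = 34
So ans = 34

Answer: 34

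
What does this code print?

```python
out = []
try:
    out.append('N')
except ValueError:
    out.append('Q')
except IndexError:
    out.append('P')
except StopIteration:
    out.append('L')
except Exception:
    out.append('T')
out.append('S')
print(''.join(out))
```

Execution trace: 'N' (try body, no exception) → 'S' (after the try/except). Output: NS

Answer: NS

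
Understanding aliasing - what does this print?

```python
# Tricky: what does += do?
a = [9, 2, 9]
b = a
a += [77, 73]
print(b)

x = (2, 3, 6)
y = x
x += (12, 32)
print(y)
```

Key concept: += behavior differs for mutable vs immutable.
Step by step:
`a = [9, 2, 9]` → a = [9, 2, 9]
`b = a` → b = [9, 2, 9] (same object as a)
`a += [77, 73]` → a = [9, 2, 9, 77, 73] (same object as b); b = [9, 2, 9, 77, 73] (same object as a)
`print(b)` → prints [9, 2, 9, 77, 73]
`x = (2, 3, 6)` → x = (2, 3, 6)
`y = x` → y = (2, 3, 6)
`x += (12, 32)` → x = (2, 3, 6, 12, 32)
`print(y)` → prints (2, 3, 6)

Answer:
[9, 2, 9, 77, 73]
(2, 3, 6)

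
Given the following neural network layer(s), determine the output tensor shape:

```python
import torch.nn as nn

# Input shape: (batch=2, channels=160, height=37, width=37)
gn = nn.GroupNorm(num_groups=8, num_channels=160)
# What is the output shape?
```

Input: (2, 160, 37, 37) -> Output: (2, 160, 37, 37)

Answer: (2, 160, 37, 37)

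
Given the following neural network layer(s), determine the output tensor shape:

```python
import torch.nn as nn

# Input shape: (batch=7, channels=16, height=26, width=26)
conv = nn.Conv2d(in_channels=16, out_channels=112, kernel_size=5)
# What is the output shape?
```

Input: (7, 16, 26, 26) -> Output: (7, 112, 22, 22)

Answer: (7, 112, 22, 22)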